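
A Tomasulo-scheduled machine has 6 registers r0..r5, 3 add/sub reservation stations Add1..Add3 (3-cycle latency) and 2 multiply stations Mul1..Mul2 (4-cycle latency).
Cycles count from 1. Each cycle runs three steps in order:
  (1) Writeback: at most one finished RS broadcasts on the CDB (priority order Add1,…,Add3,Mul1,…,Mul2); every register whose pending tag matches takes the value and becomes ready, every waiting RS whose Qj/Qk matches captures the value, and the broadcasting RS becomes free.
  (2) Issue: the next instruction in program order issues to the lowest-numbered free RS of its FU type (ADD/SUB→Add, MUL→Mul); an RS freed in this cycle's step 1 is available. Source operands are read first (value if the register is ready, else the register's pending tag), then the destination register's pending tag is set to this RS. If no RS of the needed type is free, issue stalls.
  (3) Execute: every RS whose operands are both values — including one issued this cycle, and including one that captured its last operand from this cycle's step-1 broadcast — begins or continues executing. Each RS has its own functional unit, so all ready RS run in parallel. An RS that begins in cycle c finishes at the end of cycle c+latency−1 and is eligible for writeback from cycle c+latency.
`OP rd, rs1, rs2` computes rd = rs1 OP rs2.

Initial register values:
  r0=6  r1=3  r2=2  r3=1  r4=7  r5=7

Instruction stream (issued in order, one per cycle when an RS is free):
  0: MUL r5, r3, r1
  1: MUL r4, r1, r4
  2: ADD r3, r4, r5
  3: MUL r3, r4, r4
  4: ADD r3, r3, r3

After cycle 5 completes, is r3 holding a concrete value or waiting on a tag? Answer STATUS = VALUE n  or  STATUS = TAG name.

STATUS = TAG Mul1

cycle 1: issue MUL r5<-Mul1 // r0:6,r1:3,r2:2,r3:1,r4:7,r5:Mul1
cycle 2: issue MUL r4<-Mul2 // r0:6,r1:3,r2:2,r3:1,r4:Mul2,r5:Mul1
cycle 3: issue ADD r3<-Add1 // r0:6,r1:3,r2:2,r3:Add1,r4:Mul2,r5:Mul1
cycle 4: stall // r0:6,r1:3,r2:2,r3:Add1,r4:Mul2,r5:Mul1
cycle 5: CDB Mul1=3; issue MUL r3<-Mul1 // r0:6,r1:3,r2:2,r3:Mul1,r4:Mul2,r5:3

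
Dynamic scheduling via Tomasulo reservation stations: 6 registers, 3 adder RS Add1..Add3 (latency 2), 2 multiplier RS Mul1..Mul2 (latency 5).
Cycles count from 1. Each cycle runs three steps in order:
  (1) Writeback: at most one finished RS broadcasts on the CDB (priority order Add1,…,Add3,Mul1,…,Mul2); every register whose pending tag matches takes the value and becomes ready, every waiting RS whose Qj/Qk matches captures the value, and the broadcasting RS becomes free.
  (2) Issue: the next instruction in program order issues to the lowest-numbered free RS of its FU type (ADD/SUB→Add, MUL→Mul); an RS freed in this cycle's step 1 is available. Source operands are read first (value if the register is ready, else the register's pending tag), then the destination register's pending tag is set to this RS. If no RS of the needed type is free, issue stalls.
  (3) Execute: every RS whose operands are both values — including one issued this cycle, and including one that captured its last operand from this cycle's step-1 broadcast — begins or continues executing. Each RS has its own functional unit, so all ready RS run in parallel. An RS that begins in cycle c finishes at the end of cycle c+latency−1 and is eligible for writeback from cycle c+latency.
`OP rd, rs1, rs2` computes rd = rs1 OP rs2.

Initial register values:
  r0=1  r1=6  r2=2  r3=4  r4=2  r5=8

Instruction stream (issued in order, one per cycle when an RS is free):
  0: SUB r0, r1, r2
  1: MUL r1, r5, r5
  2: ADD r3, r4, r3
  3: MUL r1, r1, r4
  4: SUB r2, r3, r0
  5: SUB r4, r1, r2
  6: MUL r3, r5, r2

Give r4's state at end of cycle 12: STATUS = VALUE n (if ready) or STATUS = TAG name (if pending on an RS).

cycle 1: issue SUB r0<-Add1 // r0:Add1,r1:6,r2:2,r3:4,r4:2,r5:8
cycle 2: issue MUL r1<-Mul1 // r0:Add1,r1:Mul1,r2:2,r3:4,r4:2,r5:8
cycle 3: CDB Add1=4; issue ADD r3<-Add1 // r0:4,r1:Mul1,r2:2,r3:Add1,r4:2,r5:8
cycle 4: issue MUL r1<-Mul2 // r0:4,r1:Mul2,r2:2,r3:Add1,r4:2,r5:8
cycle 5: CDB Add1=6; issue SUB r2<-Add1 // r0:4,r1:Mul2,r2:Add1,r3:6,r4:2,r5:8
cycle 6: issue SUB r4<-Add2 // r0:4,r1:Mul2,r2:Add1,r3:6,r4:Add2,r5:8
cycle 7: CDB Add1=2; stall // r0:4,r1:Mul2,r2:2,r3:6,r4:Add2,r5:8
cycle 8: CDB Mul1=64; issue MUL r3<-Mul1 // r0:4,r1:Mul2,r2:2,r3:Mul1,r4:Add2,r5:8
cycle 9: - // r0:4,r1:Mul2,r2:2,r3:Mul1,r4:Add2,r5:8
cycle 10: - // r0:4,r1:Mul2,r2:2,r3:Mul1,r4:Add2,r5:8
cycle 11: - // r0:4,r1:Mul2,r2:2,r3:Mul1,r4:Add2,r5:8
cycle 12: - // r0:4,r1:Mul2,r2:2,r3:Mul1,r4:Add2,r5:8

STATUS = TAG Add2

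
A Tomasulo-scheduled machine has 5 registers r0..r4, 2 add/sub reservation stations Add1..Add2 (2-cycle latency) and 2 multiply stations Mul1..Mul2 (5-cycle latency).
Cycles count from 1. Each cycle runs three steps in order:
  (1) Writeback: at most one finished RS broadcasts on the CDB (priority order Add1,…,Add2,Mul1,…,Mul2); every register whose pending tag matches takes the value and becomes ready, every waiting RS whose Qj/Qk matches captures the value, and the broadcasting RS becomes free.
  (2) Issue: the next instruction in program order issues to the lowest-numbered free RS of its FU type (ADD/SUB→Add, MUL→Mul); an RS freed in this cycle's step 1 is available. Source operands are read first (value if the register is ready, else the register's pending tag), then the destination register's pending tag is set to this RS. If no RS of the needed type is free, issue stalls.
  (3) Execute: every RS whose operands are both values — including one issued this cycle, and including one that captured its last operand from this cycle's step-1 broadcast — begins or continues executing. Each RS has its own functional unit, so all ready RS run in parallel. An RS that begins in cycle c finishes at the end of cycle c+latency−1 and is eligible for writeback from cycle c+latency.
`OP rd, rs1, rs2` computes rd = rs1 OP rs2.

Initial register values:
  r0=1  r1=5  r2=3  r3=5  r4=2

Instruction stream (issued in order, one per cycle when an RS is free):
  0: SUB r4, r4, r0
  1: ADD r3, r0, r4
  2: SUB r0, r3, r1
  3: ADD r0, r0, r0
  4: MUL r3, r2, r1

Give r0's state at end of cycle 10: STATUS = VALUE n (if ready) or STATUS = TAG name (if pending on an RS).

STATUS = VALUE -6

cycle 1: issue SUB r4<-Add1 // r0:1,r1:5,r2:3,r3:5,r4:Add1
cycle 2: issue ADD r3<-Add2 // r0:1,r1:5,r2:3,r3:Add2,r4:Add1
cycle 3: CDB Add1=1; issue SUB r0<-Add1 // r0:Add1,r1:5,r2:3,r3:Add2,r4:1
cycle 4: stall // r0:Add1,r1:5,r2:3,r3:Add2,r4:1
cycle 5: CDB Add2=2; issue ADD r0<-Add2 // r0:Add2,r1:5,r2:3,r3:2,r4:1
cycle 6: issue MUL r3<-Mul1 // r0:Add2,r1:5,r2:3,r3:Mul1,r4:1
cycle 7: CDB Add1=-3 // r0:Add2,r1:5,r2:3,r3:Mul1,r4:1
cycle 8: - // r0:Add2,r1:5,r2:3,r3:Mul1,r4:1
cycle 9: CDB Add2=-6 // r0:-6,r1:5,r2:3,r3:Mul1,r4:1
cycle 10: - // r0:-6,r1:5,r2:3,r3:Mul1,r4:1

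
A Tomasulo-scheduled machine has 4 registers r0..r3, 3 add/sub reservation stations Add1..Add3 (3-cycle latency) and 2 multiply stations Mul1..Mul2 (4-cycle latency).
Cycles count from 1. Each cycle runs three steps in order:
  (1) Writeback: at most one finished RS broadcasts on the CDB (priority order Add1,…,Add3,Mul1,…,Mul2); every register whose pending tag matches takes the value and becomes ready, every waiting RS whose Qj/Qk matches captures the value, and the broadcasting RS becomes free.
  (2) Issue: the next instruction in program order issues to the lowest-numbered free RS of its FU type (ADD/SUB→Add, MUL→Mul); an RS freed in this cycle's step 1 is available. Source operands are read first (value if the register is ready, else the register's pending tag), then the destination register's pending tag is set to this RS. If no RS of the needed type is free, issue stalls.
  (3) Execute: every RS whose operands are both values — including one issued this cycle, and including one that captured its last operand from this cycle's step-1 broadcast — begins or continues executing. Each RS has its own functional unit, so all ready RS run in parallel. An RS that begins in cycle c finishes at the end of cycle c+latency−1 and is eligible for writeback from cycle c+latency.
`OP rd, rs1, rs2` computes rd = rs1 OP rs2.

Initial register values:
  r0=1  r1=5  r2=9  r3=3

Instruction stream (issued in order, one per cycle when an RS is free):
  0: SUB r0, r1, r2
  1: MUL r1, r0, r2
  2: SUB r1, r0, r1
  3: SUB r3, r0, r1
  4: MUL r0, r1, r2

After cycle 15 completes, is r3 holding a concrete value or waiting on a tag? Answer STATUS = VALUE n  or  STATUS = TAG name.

cycle 1: issue SUB r0<-Add1 // r0:Add1,r1:5,r2:9,r3:3
cycle 2: issue MUL r1<-Mul1 // r0:Add1,r1:Mul1,r2:9,r3:3
cycle 3: issue SUB r1<-Add2 // r0:Add1,r1:Add2,r2:9,r3:3
cycle 4: CDB Add1=-4; issue SUB r3<-Add1 // r0:-4,r1:Add2,r2:9,r3:Add1
cycle 5: issue MUL r0<-Mul2 // r0:Mul2,r1:Add2,r2:9,r3:Add1
cycle 6: - // r0:Mul2,r1:Add2,r2:9,r3:Add1
cycle 7: - // r0:Mul2,r1:Add2,r2:9,r3:Add1
cycle 8: CDB Mul1=-36 // r0:Mul2,r1:Add2,r2:9,r3:Add1
cycle 9: - // r0:Mul2,r1:Add2,r2:9,r3:Add1
cycle 10: - // r0:Mul2,r1:Add2,r2:9,r3:Add1
cycle 11: CDB Add2=32 // r0:Mul2,r1:32,r2:9,r3:Add1
cycle 12: - // r0:Mul2,r1:32,r2:9,r3:Add1
cycle 13: - // r0:Mul2,r1:32,r2:9,r3:Add1
cycle 14: CDB Add1=-36 // r0:Mul2,r1:32,r2:9,r3:-36
cycle 15: CDB Mul2=288 // r0:288,r1:32,r2:9,r3:-36

STATUS = VALUE -36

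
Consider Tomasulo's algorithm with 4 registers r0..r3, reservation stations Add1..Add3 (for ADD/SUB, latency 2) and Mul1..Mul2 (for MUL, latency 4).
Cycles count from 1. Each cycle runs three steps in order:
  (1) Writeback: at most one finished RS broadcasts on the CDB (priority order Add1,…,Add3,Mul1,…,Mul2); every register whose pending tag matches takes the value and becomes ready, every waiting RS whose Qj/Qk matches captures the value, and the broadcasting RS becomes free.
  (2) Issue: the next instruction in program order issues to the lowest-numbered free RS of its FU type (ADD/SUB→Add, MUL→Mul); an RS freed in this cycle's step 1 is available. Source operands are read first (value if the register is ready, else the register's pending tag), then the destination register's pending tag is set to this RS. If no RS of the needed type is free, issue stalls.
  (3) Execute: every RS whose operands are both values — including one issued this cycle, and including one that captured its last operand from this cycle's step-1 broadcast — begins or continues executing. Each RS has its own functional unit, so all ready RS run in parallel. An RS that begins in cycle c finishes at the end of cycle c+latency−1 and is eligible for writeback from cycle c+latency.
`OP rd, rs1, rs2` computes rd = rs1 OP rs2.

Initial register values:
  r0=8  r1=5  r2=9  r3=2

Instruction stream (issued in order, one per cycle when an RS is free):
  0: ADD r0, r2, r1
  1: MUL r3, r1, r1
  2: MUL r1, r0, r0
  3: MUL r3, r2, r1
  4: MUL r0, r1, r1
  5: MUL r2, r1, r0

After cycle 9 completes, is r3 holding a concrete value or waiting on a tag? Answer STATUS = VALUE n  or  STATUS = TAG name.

cycle 1: issue ADD r0<-Add1 // r0:Add1,r1:5,r2:9,r3:2
cycle 2: issue MUL r3<-Mul1 // r0:Add1,r1:5,r2:9,r3:Mul1
cycle 3: CDB Add1=14; issue MUL r1<-Mul2 // r0:14,r1:Mul2,r2:9,r3:Mul1
cycle 4: stall // r0:14,r1:Mul2,r2:9,r3:Mul1
cycle 5: stall // r0:14,r1:Mul2,r2:9,r3:Mul1
cycle 6: CDB Mul1=25; issue MUL r3<-Mul1 // r0:14,r1:Mul2,r2:9,r3:Mul1
cycle 7: CDB Mul2=196; issue MUL r0<-Mul2 // r0:Mul2,r1:196,r2:9,r3:Mul1
cycle 8: stall // r0:Mul2,r1:196,r2:9,r3:Mul1
cycle 9: stall // r0:Mul2,r1:196,r2:9,r3:Mul1

STATUS = TAG Mul1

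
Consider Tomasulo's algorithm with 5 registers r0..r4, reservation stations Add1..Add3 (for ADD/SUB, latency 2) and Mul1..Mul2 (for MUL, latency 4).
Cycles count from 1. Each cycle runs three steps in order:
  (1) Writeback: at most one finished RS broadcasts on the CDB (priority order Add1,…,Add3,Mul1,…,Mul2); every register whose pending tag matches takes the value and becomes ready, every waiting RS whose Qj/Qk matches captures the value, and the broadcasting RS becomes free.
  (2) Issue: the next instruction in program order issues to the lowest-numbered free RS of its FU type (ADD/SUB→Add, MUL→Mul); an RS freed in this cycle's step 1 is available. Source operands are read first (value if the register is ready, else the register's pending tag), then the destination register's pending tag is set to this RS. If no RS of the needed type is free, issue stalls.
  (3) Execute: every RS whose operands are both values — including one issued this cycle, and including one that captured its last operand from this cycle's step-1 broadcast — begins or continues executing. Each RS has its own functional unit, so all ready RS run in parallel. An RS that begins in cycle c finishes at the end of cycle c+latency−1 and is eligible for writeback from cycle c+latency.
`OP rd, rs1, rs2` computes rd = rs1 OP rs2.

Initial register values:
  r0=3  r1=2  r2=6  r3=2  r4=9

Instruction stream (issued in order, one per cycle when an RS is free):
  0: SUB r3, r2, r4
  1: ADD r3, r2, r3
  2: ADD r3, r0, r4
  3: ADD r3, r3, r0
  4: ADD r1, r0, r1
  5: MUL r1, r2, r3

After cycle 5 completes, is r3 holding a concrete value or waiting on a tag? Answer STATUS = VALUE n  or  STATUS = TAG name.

STATUS = TAG Add3

c1: issue SUB r3<-Add1 | r0:3,r1:2,r2:6,r3:Add1,r4:9
c2: issue ADD r3<-Add2 | r0:3,r1:2,r2:6,r3:Add2,r4:9
c3: CDB Add1=-3; issue ADD r3<-Add1 | r0:3,r1:2,r2:6,r3:Add1,r4:9
c4: issue ADD r3<-Add3 | r0:3,r1:2,r2:6,r3:Add3,r4:9
c5: CDB Add1=12; issue ADD r1<-Add1 | r0:3,r1:Add1,r2:6,r3:Add3,r4:9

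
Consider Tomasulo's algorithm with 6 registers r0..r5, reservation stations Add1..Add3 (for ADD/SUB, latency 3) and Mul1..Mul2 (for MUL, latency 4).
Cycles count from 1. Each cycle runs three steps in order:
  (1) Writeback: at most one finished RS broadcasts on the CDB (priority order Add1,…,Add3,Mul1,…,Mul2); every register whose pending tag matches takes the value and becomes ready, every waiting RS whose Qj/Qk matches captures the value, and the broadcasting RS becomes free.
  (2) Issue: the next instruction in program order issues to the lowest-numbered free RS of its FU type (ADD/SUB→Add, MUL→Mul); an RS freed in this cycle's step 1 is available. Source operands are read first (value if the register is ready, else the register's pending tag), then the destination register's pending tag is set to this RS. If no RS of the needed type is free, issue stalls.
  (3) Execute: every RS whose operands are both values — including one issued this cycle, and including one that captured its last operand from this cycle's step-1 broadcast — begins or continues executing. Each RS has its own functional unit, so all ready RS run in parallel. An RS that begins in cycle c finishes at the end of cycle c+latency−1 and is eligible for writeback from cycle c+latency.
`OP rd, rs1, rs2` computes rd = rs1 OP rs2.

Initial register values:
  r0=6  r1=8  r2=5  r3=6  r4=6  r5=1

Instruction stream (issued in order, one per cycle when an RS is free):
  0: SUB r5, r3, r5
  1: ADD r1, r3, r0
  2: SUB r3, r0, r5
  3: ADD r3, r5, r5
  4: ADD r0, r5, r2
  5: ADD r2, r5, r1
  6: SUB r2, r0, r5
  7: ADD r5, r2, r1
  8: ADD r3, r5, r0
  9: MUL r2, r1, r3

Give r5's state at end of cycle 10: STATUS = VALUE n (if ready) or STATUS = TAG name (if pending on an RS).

  c1: issue SUB r5<-Add1  regs: r0:6,r1:8,r2:5,r3:6,r4:6,r5:Add1
  c2: issue ADD r1<-Add2  regs: r0:6,r1:Add2,r2:5,r3:6,r4:6,r5:Add1
  c3: issue SUB r3<-Add3  regs: r0:6,r1:Add2,r2:5,r3:Add3,r4:6,r5:Add1
  c4: CDB Add1=5; issue ADD r3<-Add1  regs: r0:6,r1:Add2,r2:5,r3:Add1,r4:6,r5:5
  c5: CDB Add2=12; issue ADD r0<-Add2  regs: r0:Add2,r1:12,r2:5,r3:Add1,r4:6,r5:5
  c6: stall  regs: r0:Add2,r1:12,r2:5,r3:Add1,r4:6,r5:5
  c7: CDB Add1=10; issue ADD r2<-Add1  regs: r0:Add2,r1:12,r2:Add1,r3:10,r4:6,r5:5
  c8: CDB Add2=10; issue SUB r2<-Add2  regs: r0:10,r1:12,r2:Add2,r3:10,r4:6,r5:5
  c9: CDB Add3=1; issue ADD r5<-Add3  regs: r0:10,r1:12,r2:Add2,r3:10,r4:6,r5:Add3
  c10: CDB Add1=17; issue ADD r3<-Add1  regs: r0:10,r1:12,r2:Add2,r3:Add1,r4:6,r5:Add3

STATUS = TAG Add3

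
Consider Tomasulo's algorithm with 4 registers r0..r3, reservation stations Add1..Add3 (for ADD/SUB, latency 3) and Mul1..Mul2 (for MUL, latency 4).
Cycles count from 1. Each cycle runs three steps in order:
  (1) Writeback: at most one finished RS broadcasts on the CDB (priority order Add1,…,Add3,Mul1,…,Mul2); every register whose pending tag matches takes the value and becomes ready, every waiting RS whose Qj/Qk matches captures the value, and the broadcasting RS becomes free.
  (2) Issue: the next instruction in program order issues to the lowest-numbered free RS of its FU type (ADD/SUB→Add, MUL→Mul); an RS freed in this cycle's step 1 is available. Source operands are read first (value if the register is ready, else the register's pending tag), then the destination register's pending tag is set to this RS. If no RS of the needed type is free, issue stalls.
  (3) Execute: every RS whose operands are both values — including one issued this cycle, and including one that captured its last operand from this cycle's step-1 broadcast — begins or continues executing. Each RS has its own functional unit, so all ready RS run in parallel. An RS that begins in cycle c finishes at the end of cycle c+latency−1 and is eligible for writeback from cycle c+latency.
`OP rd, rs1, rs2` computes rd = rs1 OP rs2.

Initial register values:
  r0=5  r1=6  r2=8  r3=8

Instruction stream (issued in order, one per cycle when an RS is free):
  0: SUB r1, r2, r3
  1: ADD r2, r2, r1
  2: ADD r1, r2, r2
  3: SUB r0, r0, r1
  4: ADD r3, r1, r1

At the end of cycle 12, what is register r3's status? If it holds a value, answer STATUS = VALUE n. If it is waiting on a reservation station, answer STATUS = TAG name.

c1: issue SUB r1<-Add1 | r0:5,r1:Add1,r2:8,r3:8
c2: issue ADD r2<-Add2 | r0:5,r1:Add1,r2:Add2,r3:8
c3: issue ADD r1<-Add3 | r0:5,r1:Add3,r2:Add2,r3:8
c4: CDB Add1=0; issue SUB r0<-Add1 | r0:Add1,r1:Add3,r2:Add2,r3:8
c5: stall | r0:Add1,r1:Add3,r2:Add2,r3:8
c6: stall | r0:Add1,r1:Add3,r2:Add2,r3:8
c7: CDB Add2=8; issue ADD r3<-Add2 | r0:Add1,r1:Add3,r2:8,r3:Add2
c8: - | r0:Add1,r1:Add3,r2:8,r3:Add2
c9: - | r0:Add1,r1:Add3,r2:8,r3:Add2
c10: CDB Add3=16 | r0:Add1,r1:16,r2:8,r3:Add2
c11: - | r0:Add1,r1:16,r2:8,r3:Add2
c12: - | r0:Add1,r1:16,r2:8,r3:Add2

STATUS = TAG Add2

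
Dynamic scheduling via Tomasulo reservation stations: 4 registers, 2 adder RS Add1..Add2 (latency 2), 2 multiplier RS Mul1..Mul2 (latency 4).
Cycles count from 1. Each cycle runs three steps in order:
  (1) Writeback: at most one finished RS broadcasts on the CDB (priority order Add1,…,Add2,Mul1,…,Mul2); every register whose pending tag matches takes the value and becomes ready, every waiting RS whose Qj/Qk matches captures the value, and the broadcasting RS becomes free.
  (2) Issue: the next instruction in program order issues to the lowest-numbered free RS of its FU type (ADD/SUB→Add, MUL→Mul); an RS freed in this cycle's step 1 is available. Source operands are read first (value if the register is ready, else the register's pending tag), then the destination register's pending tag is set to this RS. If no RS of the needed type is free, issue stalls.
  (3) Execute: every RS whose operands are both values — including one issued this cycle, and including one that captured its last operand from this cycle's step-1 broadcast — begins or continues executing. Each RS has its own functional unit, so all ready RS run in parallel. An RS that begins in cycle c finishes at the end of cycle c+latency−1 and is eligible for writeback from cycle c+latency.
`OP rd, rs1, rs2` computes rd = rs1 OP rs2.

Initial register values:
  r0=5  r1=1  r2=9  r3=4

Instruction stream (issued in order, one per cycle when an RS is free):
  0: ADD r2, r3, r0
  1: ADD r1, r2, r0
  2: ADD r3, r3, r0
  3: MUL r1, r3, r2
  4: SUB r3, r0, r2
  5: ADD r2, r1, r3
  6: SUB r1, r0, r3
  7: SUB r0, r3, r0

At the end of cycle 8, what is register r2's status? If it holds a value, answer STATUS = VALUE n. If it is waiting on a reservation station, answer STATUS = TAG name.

STATUS = TAG Add2

c1: issue ADD r2<-Add1 | r0:5,r1:1,r2:Add1,r3:4
c2: issue ADD r1<-Add2 | r0:5,r1:Add2,r2:Add1,r3:4
c3: CDB Add1=9; issue ADD r3<-Add1 | r0:5,r1:Add2,r2:9,r3:Add1
c4: issue MUL r1<-Mul1 | r0:5,r1:Mul1,r2:9,r3:Add1
c5: CDB Add1=9; issue SUB r3<-Add1 | r0:5,r1:Mul1,r2:9,r3:Add1
c6: CDB Add2=14; issue ADD r2<-Add2 | r0:5,r1:Mul1,r2:Add2,r3:Add1
c7: CDB Add1=-4; issue SUB r1<-Add1 | r0:5,r1:Add1,r2:Add2,r3:-4
c8: stall | r0:5,r1:Add1,r2:Add2,r3:-4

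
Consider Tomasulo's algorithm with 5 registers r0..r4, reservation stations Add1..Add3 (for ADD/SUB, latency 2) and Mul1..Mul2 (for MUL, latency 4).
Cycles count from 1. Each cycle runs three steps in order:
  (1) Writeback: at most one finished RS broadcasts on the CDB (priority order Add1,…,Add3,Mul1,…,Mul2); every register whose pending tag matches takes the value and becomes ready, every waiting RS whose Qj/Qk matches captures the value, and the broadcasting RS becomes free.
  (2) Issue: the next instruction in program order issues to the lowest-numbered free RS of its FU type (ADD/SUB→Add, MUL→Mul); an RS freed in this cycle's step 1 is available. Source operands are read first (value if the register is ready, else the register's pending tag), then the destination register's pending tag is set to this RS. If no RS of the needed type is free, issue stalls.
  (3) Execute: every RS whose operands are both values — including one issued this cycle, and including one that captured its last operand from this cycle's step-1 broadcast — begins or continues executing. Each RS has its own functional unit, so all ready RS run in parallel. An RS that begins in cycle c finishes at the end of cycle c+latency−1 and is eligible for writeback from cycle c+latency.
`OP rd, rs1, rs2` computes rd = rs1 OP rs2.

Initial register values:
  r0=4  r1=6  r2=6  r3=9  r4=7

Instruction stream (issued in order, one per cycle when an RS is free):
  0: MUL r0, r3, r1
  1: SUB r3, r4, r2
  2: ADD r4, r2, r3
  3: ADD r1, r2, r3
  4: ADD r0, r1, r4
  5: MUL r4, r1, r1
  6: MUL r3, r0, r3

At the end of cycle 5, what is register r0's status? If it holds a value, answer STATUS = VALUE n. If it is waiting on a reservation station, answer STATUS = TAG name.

c1: issue MUL r0<-Mul1 | r0:Mul1,r1:6,r2:6,r3:9,r4:7
c2: issue SUB r3<-Add1 | r0:Mul1,r1:6,r2:6,r3:Add1,r4:7
c3: issue ADD r4<-Add2 | r0:Mul1,r1:6,r2:6,r3:Add1,r4:Add2
c4: CDB Add1=1; issue ADD r1<-Add1 | r0:Mul1,r1:Add1,r2:6,r3:1,r4:Add2
c5: CDB Mul1=54; issue ADD r0<-Add3 | r0:Add3,r1:Add1,r2:6,r3:1,r4:Add2

STATUS = TAG Add3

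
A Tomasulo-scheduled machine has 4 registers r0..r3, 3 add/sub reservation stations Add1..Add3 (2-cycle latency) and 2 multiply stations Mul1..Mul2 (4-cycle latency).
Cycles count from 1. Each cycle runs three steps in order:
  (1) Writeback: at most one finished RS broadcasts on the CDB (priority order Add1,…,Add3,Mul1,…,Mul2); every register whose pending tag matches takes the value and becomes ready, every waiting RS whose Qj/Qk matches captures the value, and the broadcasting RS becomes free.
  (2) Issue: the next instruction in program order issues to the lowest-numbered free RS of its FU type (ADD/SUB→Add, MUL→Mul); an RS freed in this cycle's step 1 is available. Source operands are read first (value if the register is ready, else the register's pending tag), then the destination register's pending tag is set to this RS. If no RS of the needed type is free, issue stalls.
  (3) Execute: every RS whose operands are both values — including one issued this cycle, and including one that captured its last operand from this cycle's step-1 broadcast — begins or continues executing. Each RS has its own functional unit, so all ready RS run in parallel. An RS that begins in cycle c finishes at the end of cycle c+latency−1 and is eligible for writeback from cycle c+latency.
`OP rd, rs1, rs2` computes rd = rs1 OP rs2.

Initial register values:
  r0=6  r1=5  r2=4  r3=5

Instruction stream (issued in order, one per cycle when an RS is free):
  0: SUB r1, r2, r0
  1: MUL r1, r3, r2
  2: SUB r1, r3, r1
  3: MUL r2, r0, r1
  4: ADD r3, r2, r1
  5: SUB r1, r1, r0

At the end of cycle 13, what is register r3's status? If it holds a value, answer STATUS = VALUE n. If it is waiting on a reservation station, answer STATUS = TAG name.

c1: issue SUB r1<-Add1 | r0:6,r1:Add1,r2:4,r3:5
c2: issue MUL r1<-Mul1 | r0:6,r1:Mul1,r2:4,r3:5
c3: CDB Add1=-2; issue SUB r1<-Add1 | r0:6,r1:Add1,r2:4,r3:5
c4: issue MUL r2<-Mul2 | r0:6,r1:Add1,r2:Mul2,r3:5
c5: issue ADD r3<-Add2 | r0:6,r1:Add1,r2:Mul2,r3:Add2
c6: CDB Mul1=20; issue SUB r1<-Add3 | r0:6,r1:Add3,r2:Mul2,r3:Add2
c7: - | r0:6,r1:Add3,r2:Mul2,r3:Add2
c8: CDB Add1=-15 | r0:6,r1:Add3,r2:Mul2,r3:Add2
c9: - | r0:6,r1:Add3,r2:Mul2,r3:Add2
c10: CDB Add3=-21 | r0:6,r1:-21,r2:Mul2,r3:Add2
c11: - | r0:6,r1:-21,r2:Mul2,r3:Add2
c12: CDB Mul2=-90 | r0:6,r1:-21,r2:-90,r3:Add2
c13: - | r0:6,r1:-21,r2:-90,r3:Add2

STATUS = TAG Add2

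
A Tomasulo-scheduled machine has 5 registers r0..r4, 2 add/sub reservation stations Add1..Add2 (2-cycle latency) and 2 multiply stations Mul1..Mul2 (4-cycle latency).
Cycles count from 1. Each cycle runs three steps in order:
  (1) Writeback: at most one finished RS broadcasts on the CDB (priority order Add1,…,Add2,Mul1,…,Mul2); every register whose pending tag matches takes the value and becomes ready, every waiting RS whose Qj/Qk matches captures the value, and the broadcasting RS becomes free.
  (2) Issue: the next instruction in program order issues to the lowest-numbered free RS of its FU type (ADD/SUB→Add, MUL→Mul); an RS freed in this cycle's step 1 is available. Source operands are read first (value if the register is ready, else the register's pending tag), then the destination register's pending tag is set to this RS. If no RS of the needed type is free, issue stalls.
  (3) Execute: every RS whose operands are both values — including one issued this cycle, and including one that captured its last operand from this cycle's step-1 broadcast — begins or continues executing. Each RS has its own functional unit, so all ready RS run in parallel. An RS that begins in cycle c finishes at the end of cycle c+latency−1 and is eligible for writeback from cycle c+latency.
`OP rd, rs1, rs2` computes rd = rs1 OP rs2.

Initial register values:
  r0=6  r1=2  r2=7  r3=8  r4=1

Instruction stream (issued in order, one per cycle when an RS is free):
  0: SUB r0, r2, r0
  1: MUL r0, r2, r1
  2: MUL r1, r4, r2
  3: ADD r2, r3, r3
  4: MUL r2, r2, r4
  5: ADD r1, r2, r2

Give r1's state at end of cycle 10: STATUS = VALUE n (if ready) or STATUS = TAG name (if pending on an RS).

STATUS = TAG Add1

  c1: issue SUB r0<-Add1  regs: r0:Add1,r1:2,r2:7,r3:8,r4:1
  c2: issue MUL r0<-Mul1  regs: r0:Mul1,r1:2,r2:7,r3:8,r4:1
  c3: CDB Add1=1; issue MUL r1<-Mul2  regs: r0:Mul1,r1:Mul2,r2:7,r3:8,r4:1
  c4: issue ADD r2<-Add1  regs: r0:Mul1,r1:Mul2,r2:Add1,r3:8,r4:1
  c5: stall  regs: r0:Mul1,r1:Mul2,r2:Add1,r3:8,r4:1
  c6: CDB Add1=16; stall  regs: r0:Mul1,r1:Mul2,r2:16,r3:8,r4:1
  c7: CDB Mul1=14; issue MUL r2<-Mul1  regs: r0:14,r1:Mul2,r2:Mul1,r3:8,r4:1
  c8: CDB Mul2=7; issue ADD r1<-Add1  regs: r0:14,r1:Add1,r2:Mul1,r3:8,r4:1
  c9: -  regs: r0:14,r1:Add1,r2:Mul1,r3:8,r4:1
  c10: -  regs: r0:14,r1:Add1,r2:Mul1,r3:8,r4:1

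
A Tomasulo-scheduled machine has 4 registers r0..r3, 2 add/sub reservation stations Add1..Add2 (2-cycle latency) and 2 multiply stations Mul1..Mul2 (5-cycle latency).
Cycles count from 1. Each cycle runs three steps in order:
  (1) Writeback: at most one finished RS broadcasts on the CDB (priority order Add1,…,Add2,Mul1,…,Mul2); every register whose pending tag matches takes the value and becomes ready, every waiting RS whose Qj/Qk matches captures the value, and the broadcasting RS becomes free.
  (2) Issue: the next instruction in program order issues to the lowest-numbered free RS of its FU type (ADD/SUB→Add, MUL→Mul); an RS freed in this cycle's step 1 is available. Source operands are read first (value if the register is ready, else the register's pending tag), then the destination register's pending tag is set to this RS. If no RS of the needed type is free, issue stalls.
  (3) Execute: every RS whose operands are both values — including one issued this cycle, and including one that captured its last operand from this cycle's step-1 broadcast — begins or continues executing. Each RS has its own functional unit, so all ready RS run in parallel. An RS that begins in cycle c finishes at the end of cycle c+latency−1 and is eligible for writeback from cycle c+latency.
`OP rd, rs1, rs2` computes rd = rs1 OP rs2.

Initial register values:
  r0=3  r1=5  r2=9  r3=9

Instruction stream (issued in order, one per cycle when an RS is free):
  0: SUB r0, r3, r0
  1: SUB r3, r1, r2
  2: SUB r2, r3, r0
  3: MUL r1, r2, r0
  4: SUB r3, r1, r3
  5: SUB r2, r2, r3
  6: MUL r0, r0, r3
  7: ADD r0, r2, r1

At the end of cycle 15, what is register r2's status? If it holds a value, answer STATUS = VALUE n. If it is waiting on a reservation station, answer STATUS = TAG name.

  c1: issue SUB r0<-Add1  regs: r0:Add1,r1:5,r2:9,r3:9
  c2: issue SUB r3<-Add2  regs: r0:Add1,r1:5,r2:9,r3:Add2
  c3: CDB Add1=6; issue SUB r2<-Add1  regs: r0:6,r1:5,r2:Add1,r3:Add2
  c4: CDB Add2=-4; issue MUL r1<-Mul1  regs: r0:6,r1:Mul1,r2:Add1,r3:-4
  c5: issue SUB r3<-Add2  regs: r0:6,r1:Mul1,r2:Add1,r3:Add2
  c6: CDB Add1=-10; issue SUB r2<-Add1  regs: r0:6,r1:Mul1,r2:Add1,r3:Add2
  c7: issue MUL r0<-Mul2  regs: r0:Mul2,r1:Mul1,r2:Add1,r3:Add2
  c8: stall  regs: r0:Mul2,r1:Mul1,r2:Add1,r3:Add2
  c9: stall  regs: r0:Mul2,r1:Mul1,r2:Add1,r3:Add2
  c10: stall  regs: r0:Mul2,r1:Mul1,r2:Add1,r3:Add2
  c11: CDB Mul1=-60; stall  regs: r0:Mul2,r1:-60,r2:Add1,r3:Add2
  c12: stall  regs: r0:Mul2,r1:-60,r2:Add1,r3:Add2
  c13: CDB Add2=-56; issue ADD r0<-Add2  regs: r0:Add2,r1:-60,r2:Add1,r3:-56
  c14: -  regs: r0:Add2,r1:-60,r2:Add1,r3:-56
  c15: CDB Add1=46  regs: r0:Add2,r1:-60,r2:46,r3:-56

STATUS = VALUE 46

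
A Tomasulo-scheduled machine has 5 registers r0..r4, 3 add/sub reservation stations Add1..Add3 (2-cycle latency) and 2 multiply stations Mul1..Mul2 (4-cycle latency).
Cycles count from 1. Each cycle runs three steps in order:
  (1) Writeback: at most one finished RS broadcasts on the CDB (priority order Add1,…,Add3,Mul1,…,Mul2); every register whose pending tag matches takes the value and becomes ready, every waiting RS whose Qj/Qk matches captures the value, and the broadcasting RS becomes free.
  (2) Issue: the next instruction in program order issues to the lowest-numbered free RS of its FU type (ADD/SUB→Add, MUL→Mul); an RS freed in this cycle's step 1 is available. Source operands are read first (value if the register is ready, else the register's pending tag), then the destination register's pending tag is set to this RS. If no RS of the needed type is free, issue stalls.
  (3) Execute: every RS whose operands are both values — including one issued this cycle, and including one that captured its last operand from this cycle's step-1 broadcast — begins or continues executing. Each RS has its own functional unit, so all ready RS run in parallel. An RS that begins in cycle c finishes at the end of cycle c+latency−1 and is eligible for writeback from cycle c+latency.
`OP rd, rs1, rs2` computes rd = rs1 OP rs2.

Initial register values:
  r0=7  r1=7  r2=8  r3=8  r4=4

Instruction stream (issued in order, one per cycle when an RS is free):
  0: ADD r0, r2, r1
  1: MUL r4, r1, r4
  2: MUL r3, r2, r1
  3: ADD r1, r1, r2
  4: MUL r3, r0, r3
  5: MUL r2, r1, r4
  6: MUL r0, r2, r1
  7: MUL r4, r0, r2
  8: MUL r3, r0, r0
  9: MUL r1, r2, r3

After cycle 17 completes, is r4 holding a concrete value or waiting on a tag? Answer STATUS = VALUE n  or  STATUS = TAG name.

c1: issue ADD r0<-Add1 | r0:Add1,r1:7,r2:8,r3:8,r4:4
c2: issue MUL r4<-Mul1 | r0:Add1,r1:7,r2:8,r3:8,r4:Mul1
c3: CDB Add1=15; issue MUL r3<-Mul2 | r0:15,r1:7,r2:8,r3:Mul2,r4:Mul1
c4: issue ADD r1<-Add1 | r0:15,r1:Add1,r2:8,r3:Mul2,r4:Mul1
c5: stall | r0:15,r1:Add1,r2:8,r3:Mul2,r4:Mul1
c6: CDB Add1=15; stall | r0:15,r1:15,r2:8,r3:Mul2,r4:Mul1
c7: CDB Mul1=28; issue MUL r3<-Mul1 | r0:15,r1:15,r2:8,r3:Mul1,r4:28
c8: CDB Mul2=56; issue MUL r2<-Mul2 | r0:15,r1:15,r2:Mul2,r3:Mul1,r4:28
c9: stall | r0:15,r1:15,r2:Mul2,r3:Mul1,r4:28
c10: stall | r0:15,r1:15,r2:Mul2,r3:Mul1,r4:28
c11: stall | r0:15,r1:15,r2:Mul2,r3:Mul1,r4:28
c12: CDB Mul1=840; issue MUL r0<-Mul1 | r0:Mul1,r1:15,r2:Mul2,r3:840,r4:28
c13: CDB Mul2=420; issue MUL r4<-Mul2 | r0:Mul1,r1:15,r2:420,r3:840,r4:Mul2
c14: stall | r0:Mul1,r1:15,r2:420,r3:840,r4:Mul2
c15: stall | r0:Mul1,r1:15,r2:420,r3:840,r4:Mul2
c16: stall | r0:Mul1,r1:15,r2:420,r3:840,r4:Mul2
c17: CDB Mul1=6300; issue MUL r3<-Mul1 | r0:6300,r1:15,r2:420,r3:Mul1,r4:Mul2

STATUS = TAG Mul2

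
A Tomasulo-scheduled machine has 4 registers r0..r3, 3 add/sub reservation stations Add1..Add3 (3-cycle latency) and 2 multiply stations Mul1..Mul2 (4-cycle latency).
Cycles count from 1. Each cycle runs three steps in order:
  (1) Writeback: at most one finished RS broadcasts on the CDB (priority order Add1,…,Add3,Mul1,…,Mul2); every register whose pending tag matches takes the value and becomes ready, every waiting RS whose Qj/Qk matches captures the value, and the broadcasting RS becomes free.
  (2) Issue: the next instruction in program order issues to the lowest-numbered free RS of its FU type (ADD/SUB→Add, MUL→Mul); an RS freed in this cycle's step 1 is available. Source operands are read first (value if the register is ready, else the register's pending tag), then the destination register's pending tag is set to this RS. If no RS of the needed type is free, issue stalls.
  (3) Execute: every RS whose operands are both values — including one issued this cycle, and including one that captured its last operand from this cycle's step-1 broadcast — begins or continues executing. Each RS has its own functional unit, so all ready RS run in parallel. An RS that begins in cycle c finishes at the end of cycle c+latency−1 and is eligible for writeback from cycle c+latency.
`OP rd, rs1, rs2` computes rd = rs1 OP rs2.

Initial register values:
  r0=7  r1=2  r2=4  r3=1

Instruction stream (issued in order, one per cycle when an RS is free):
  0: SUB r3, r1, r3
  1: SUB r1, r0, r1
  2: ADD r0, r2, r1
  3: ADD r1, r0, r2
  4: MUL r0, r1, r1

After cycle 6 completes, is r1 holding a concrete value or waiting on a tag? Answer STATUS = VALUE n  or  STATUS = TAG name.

c1: issue SUB r3<-Add1 | r0:7,r1:2,r2:4,r3:Add1
c2: issue SUB r1<-Add2 | r0:7,r1:Add2,r2:4,r3:Add1
c3: issue ADD r0<-Add3 | r0:Add3,r1:Add2,r2:4,r3:Add1
c4: CDB Add1=1; issue ADD r1<-Add1 | r0:Add3,r1:Add1,r2:4,r3:1
c5: CDB Add2=5; issue MUL r0<-Mul1 | r0:Mul1,r1:Add1,r2:4,r3:1
c6: - | r0:Mul1,r1:Add1,r2:4,r3:1

STATUS = TAG Add1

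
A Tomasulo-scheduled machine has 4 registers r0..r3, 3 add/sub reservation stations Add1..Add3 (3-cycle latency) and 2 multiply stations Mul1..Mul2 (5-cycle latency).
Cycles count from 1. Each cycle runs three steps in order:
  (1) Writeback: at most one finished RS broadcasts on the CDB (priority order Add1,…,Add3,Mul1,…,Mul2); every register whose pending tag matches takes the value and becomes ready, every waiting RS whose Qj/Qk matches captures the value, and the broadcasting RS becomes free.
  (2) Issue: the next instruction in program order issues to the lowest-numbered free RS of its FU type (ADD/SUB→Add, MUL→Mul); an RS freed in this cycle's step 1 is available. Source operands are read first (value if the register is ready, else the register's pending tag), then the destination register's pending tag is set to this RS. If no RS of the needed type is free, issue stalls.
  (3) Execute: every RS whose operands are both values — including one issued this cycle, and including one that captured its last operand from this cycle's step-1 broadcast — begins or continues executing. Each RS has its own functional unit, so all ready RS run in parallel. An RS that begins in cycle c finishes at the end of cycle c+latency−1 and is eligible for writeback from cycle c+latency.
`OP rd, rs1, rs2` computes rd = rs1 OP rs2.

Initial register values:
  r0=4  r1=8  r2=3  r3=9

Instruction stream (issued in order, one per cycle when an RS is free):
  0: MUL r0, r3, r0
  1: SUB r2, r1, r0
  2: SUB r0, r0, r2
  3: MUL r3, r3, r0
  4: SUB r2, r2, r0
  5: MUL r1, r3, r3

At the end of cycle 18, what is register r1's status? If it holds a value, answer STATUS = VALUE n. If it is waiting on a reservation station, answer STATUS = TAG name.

  c1: issue MUL r0<-Mul1  regs: r0:Mul1,r1:8,r2:3,r3:9
  c2: issue SUB r2<-Add1  regs: r0:Mul1,r1:8,r2:Add1,r3:9
  c3: issue SUB r0<-Add2  regs: r0:Add2,r1:8,r2:Add1,r3:9
  c4: issue MUL r3<-Mul2  regs: r0:Add2,r1:8,r2:Add1,r3:Mul2
  c5: issue SUB r2<-Add3  regs: r0:Add2,r1:8,r2:Add3,r3:Mul2
  c6: CDB Mul1=36; issue MUL r1<-Mul1  regs: r0:Add2,r1:Mul1,r2:Add3,r3:Mul2
  c7: -  regs: r0:Add2,r1:Mul1,r2:Add3,r3:Mul2
  c8: -  regs: r0:Add2,r1:Mul1,r2:Add3,r3:Mul2
  c9: CDB Add1=-28  regs: r0:Add2,r1:Mul1,r2:Add3,r3:Mul2
  c10: -  regs: r0:Add2,r1:Mul1,r2:Add3,r3:Mul2
  c11: -  regs: r0:Add2,r1:Mul1,r2:Add3,r3:Mul2
  c12: CDB Add2=64  regs: r0:64,r1:Mul1,r2:Add3,r3:Mul2
  c13: -  regs: r0:64,r1:Mul1,r2:Add3,r3:Mul2
  c14: -  regs: r0:64,r1:Mul1,r2:Add3,r3:Mul2
  c15: CDB Add3=-92  regs: r0:64,r1:Mul1,r2:-92,r3:Mul2
  c16: -  regs: r0:64,r1:Mul1,r2:-92,r3:Mul2
  c17: CDB Mul2=576  regs: r0:64,r1:Mul1,r2:-92,r3:576
  c18: -  regs: r0:64,r1:Mul1,r2:-92,r3:576

STATUS = TAG Mul1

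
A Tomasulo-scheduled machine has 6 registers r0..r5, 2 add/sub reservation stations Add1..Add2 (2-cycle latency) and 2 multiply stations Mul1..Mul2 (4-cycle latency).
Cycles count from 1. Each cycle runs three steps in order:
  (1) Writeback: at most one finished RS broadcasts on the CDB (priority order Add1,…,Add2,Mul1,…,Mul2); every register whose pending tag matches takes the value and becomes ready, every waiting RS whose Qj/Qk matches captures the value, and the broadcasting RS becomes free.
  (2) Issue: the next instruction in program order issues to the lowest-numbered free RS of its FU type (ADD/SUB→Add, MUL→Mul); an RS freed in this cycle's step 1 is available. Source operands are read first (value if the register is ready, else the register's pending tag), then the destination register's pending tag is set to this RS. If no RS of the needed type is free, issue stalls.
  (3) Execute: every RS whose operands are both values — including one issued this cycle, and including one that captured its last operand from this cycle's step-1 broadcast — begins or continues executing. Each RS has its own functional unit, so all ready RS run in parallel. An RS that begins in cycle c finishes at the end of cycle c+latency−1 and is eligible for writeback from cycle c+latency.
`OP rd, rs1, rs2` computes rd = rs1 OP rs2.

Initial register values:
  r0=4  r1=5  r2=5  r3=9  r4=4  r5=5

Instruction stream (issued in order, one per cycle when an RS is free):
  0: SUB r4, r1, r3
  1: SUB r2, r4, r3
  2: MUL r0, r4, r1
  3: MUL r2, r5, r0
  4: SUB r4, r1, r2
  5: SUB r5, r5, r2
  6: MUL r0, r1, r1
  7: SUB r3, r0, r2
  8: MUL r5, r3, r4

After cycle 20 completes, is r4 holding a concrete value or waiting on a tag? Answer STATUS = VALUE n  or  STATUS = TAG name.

  c1: issue SUB r4<-Add1  regs: r0:4,r1:5,r2:5,r3:9,r4:Add1,r5:5
  c2: issue SUB r2<-Add2  regs: r0:4,r1:5,r2:Add2,r3:9,r4:Add1,r5:5
  c3: CDB Add1=-4; issue MUL r0<-Mul1  regs: r0:Mul1,r1:5,r2:Add2,r3:9,r4:-4,r5:5
  c4: issue MUL r2<-Mul2  regs: r0:Mul1,r1:5,r2:Mul2,r3:9,r4:-4,r5:5
  c5: CDB Add2=-13; issue SUB r4<-Add1  regs: r0:Mul1,r1:5,r2:Mul2,r3:9,r4:Add1,r5:5
  c6: issue SUB r5<-Add2  regs: r0:Mul1,r1:5,r2:Mul2,r3:9,r4:Add1,r5:Add2
  c7: CDB Mul1=-20; issue MUL r0<-Mul1  regs: r0:Mul1,r1:5,r2:Mul2,r3:9,r4:Add1,r5:Add2
  c8: stall  regs: r0:Mul1,r1:5,r2:Mul2,r3:9,r4:Add1,r5:Add2
  c9: stall  regs: r0:Mul1,r1:5,r2:Mul2,r3:9,r4:Add1,r5:Add2
  c10: stall  regs: r0:Mul1,r1:5,r2:Mul2,r3:9,r4:Add1,r5:Add2
  c11: CDB Mul1=25; stall  regs: r0:25,r1:5,r2:Mul2,r3:9,r4:Add1,r5:Add2
  c12: CDB Mul2=-100; stall  regs: r0:25,r1:5,r2:-100,r3:9,r4:Add1,r5:Add2
  c13: stall  regs: r0:25,r1:5,r2:-100,r3:9,r4:Add1,r5:Add2
  c14: CDB Add1=105; issue SUB r3<-Add1  regs: r0:25,r1:5,r2:-100,r3:Add1,r4:105,r5:Add2
  c15: CDB Add2=105; issue MUL r5<-Mul1  regs: r0:25,r1:5,r2:-100,r3:Add1,r4:105,r5:Mul1
  c16: CDB Add1=125  regs: r0:25,r1:5,r2:-100,r3:125,r4:105,r5:Mul1
  c17: -  regs: r0:25,r1:5,r2:-100,r3:125,r4:105,r5:Mul1
  c18: -  regs: r0:25,r1:5,r2:-100,r3:125,r4:105,r5:Mul1
  c19: -  regs: r0:25,r1:5,r2:-100,r3:125,r4:105,r5:Mul1
  c20: CDB Mul1=13125  regs: r0:25,r1:5,r2:-100,r3:125,r4:105,r5:13125

STATUS = VALUE 105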